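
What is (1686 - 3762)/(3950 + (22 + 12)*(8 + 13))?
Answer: -519/1166 ≈ -0.44511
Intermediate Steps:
(1686 - 3762)/(3950 + (22 + 12)*(8 + 13)) = -2076/(3950 + 34*21) = -2076/(3950 + 714) = -2076/4664 = -2076*1/4664 = -519/1166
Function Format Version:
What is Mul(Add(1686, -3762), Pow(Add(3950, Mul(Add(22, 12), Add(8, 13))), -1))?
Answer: Rational(-519, 1166) ≈ -0.44511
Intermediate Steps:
Mul(Add(1686, -3762), Pow(Add(3950, Mul(Add(22, 12), Add(8, 13))), -1)) = Mul(-2076, Pow(Add(3950, Mul(34, 21)), -1)) = Mul(-2076, Pow(Add(3950, 714), -1)) = Mul(-2076, Pow(4664, -1)) = Mul(-2076, Rational(1, 4664)) = Rational(-519, 1166)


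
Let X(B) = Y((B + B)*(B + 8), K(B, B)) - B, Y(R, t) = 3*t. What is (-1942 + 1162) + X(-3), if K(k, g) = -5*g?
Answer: -732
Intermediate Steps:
X(B) = -16*B (X(B) = 3*(-5*B) - B = -15*B - B = -16*B)
(-1942 + 1162) + X(-3) = (-1942 + 1162) - 16*(-3) = -780 + 48 = -732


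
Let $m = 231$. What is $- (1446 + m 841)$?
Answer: $-195717$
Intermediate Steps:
$- (1446 + m 841) = - (1446 + 231 \cdot 841) = - (1446 + 194271) = \left(-1\right) 195717 = -195717$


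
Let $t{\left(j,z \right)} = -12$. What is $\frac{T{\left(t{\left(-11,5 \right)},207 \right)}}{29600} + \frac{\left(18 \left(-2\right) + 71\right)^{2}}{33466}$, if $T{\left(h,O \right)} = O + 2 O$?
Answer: $\frac{28521193}{495296800} \approx 0.057584$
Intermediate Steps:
$T{\left(h,O \right)} = 3 O$
$\frac{T{\left(t{\left(-11,5 \right)},207 \right)}}{29600} + \frac{\left(18 \left(-2\right) + 71\right)^{2}}{33466} = \frac{3 \cdot 207}{29600} + \frac{\left(18 \left(-2\right) + 71\right)^{2}}{33466} = 621 \cdot \frac{1}{29600} + \left(-36 + 71\right)^{2} \cdot \frac{1}{33466} = \frac{621}{29600} + 35^{2} \cdot \frac{1}{33466} = \frac{621}{29600} + 1225 \cdot \frac{1}{33466} = \frac{621}{29600} + \frac{1225}{33466} = \frac{28521193}{495296800}$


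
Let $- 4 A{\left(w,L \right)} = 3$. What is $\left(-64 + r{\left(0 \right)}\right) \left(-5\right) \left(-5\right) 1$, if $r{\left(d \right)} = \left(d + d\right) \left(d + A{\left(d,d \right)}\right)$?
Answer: $-1600$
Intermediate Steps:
$A{\left(w,L \right)} = - \frac{3}{4}$ ($A{\left(w,L \right)} = \left(- \frac{1}{4}\right) 3 = - \frac{3}{4}$)
$r{\left(d \right)} = 2 d \left(- \frac{3}{4} + d\right)$ ($r{\left(d \right)} = \left(d + d\right) \left(d - \frac{3}{4}\right) = 2 d \left(- \frac{3}{4} + d\right)$)
$\left(-64 + r{\left(0 \right)}\right) \left(-5\right) \left(-5\right) 1 = \left(-64 + \frac{1}{2} \cdot 0 \left(-3 + 4 \cdot 0\right)\right) \left(-5\right) \left(-5\right) 1 = \left(-64 + \frac{1}{2} \cdot 0 \left(-3 + 0\right)\right) 25 \cdot 1 = \left(-64 + \frac{1}{2} \cdot 0 \left(-3\right)\right) 25 = \left(-64 + 0\right) 25 = \left(-64\right) 25 = -1600$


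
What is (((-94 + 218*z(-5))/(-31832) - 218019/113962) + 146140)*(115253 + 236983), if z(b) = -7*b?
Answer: 11670795537365969970/226727399 ≈ 5.1475e+10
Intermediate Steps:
(((-94 + 218*z(-5))/(-31832) - 218019/113962) + 146140)*(115253 + 236983) = (((-94 + 218*(-7*(-5)))/(-31832) - 218019/113962) + 146140)*(115253 + 236983) = (((-94 + 218*35)*(-1/31832) - 218019*1/113962) + 146140)*352236 = (((-94 + 7630)*(-1/31832) - 218019/113962) + 146140)*352236 = ((7536*(-1/31832) - 218019/113962) + 146140)*352236 = ((-942/3979 - 218019/113962) + 146140)*352236 = (-974849805/453454798 + 146140)*352236 = (66266909329915/453454798)*352236 = 11670795537365969970/226727399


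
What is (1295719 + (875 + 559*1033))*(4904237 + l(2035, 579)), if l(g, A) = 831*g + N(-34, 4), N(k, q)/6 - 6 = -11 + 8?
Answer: 12359937568940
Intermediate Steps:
N(k, q) = 18 (N(k, q) = 36 + 6*(-11 + 8) = 36 + 6*(-3) = 36 - 18 = 18)
l(g, A) = 18 + 831*g (l(g, A) = 831*g + 18 = 18 + 831*g)
(1295719 + (875 + 559*1033))*(4904237 + l(2035, 579)) = (1295719 + (875 + 559*1033))*(4904237 + (18 + 831*2035)) = (1295719 + (875 + 577447))*(4904237 + (18 + 1691085)) = (1295719 + 578322)*(4904237 + 1691103) = 1874041*6595340 = 12359937568940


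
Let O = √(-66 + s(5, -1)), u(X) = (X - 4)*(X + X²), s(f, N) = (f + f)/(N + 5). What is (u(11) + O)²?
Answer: (1848 + I*√254)²/4 ≈ 8.5371e+5 + 14726.0*I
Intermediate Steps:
s(f, N) = 2*f/(5 + N) (s(f, N) = (2*f)/(5 + N) = 2*f/(5 + N))
u(X) = (-4 + X)*(X + X²)
O = I*√254/2 (O = √(-66 + 2*5/(5 - 1)) = √(-66 + 2*5/4) = √(-66 + 2*5*(¼)) = √(-66 + 5/2) = √(-127/2) = I*√254/2 ≈ 7.9687*I)
(u(11) + O)² = (11*(-4 + 11² - 3*11) + I*√254/2)² = (11*(-4 + 121 - 33) + I*√254/2)² = (11*84 + I*√254/2)² = (924 + I*√254/2)²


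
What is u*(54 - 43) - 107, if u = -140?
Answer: -1647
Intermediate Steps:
u*(54 - 43) - 107 = -140*(54 - 43) - 107 = -140*11 - 107 = -1540 - 107 = -1647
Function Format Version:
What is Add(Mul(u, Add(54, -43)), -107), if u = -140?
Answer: -1647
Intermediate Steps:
Add(Mul(u, Add(54, -43)), -107) = Add(Mul(-140, Add(54, -43)), -107) = Add(Mul(-140, 11), -107) = Add(-1540, -107) = -1647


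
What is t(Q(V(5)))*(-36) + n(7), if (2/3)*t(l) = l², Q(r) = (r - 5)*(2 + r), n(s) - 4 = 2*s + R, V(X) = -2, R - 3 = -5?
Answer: 16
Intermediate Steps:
R = -2 (R = 3 - 5 = -2)
n(s) = 2 + 2*s (n(s) = 4 + (2*s - 2) = 4 + (-2 + 2*s) = 2 + 2*s)
Q(r) = (-5 + r)*(2 + r)
t(l) = 3*l²/2
t(Q(V(5)))*(-36) + n(7) = (3*(-10 + (-2)² - 3*(-2))²/2)*(-36) + (2 + 2*7) = (3*(-10 + 4 + 6)²/2)*(-36) + (2 + 14) = ((3/2)*0²)*(-36) + 16 = ((3/2)*0)*(-36) + 16 = 0*(-36) + 16 = 0 + 16 = 16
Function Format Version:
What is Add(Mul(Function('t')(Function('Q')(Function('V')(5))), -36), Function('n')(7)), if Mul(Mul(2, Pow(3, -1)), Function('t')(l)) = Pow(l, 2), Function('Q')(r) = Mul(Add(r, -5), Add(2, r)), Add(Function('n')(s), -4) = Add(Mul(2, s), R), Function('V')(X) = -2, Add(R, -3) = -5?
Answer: 16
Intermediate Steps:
R = -2 (R = Add(3, -5) = -2)
Function('n')(s) = Add(2, Mul(2, s)) (Function('n')(s) = Add(4, Add(Mul(2, s), -2)) = Add(4, Add(-2, Mul(2, s))) = Add(2, Mul(2, s)))
Function('Q')(r) = Mul(Add(-5, r), Add(2, r))
Function('t')(l) = Mul(Rational(3, 2), Pow(l, 2))
Add(Mul(Function('t')(Function('Q')(Function('V')(5))), -36), Function('n')(7)) = Add(Mul(Mul(Rational(3, 2), Pow(Add(-10, Pow(-2, 2), Mul(-3, -2)), 2)), -36), Add(2, Mul(2, 7))) = Add(Mul(Mul(Rational(3, 2), Pow(Add(-10, 4, 6), 2)), -36), Add(2, 14)) = Add(Mul(Mul(Rational(3, 2), Pow(0, 2)), -36), 16) = Add(Mul(Mul(Rational(3, 2), 0), -36), 16) = Add(Mul(0, -36), 16) = Add(0, 16) = 16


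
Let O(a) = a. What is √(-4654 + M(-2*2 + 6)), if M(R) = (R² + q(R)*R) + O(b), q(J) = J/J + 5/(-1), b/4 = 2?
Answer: 5*I*√186 ≈ 68.191*I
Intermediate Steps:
b = 8 (b = 4*2 = 8)
q(J) = -4 (q(J) = 1 + 5*(-1) = 1 - 5 = -4)
M(R) = 8 + R² - 4*R (M(R) = (R² - 4*R) + 8 = 8 + R² - 4*R)
√(-4654 + M(-2*2 + 6)) = √(-4654 + (8 + (-2*2 + 6)² - 4*(-2*2 + 6))) = √(-4654 + (8 + (-4 + 6)² - 4*(-4 + 6))) = √(-4654 + (8 + 2² - 4*2)) = √(-4654 + (8 + 4 - 8)) = √(-4654 + 4) = √(-4650) = 5*I*√186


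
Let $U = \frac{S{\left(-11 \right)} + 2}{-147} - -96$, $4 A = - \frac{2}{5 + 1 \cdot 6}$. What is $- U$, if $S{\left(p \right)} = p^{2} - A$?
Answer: $- \frac{307757}{3234} \approx -95.163$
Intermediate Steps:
$A = - \frac{1}{22}$ ($A = \frac{\left(-2\right) \frac{1}{5 + 1 \cdot 6}}{4} = \frac{\left(-2\right) \frac{1}{5 + 6}}{4} = \frac{\left(-2\right) \frac{1}{11}}{4} = \frac{1}{4} \left(- \frac{2}{11}\right) = - \frac{1}{22} \approx -0.045455$)
$S{\left(p \right)} = \frac{1}{22} + p^{2}$ ($S{\left(p \right)} = p^{2} - - \frac{1}{22} = p^{2} + \frac{1}{22} = \frac{1}{22} + p^{2}$)
$U = \frac{307757}{3234}$ ($U = \frac{\left(\frac{1}{22} + \left(-11\right)^{2}\right) + 2}{-147} - -96 = \left(\left(\frac{1}{22} + 121\right) + 2\right) \left(- \frac{1}{147}\right) + 96 = \left(\frac{2663}{22} + 2\right) \left(- \frac{1}{147}\right) + 96 = \frac{2707}{22} \left(- \frac{1}{147}\right) + 96 = - \frac{2707}{3234} + 96 = \frac{307757}{3234} \approx 95.163$)
$- U = \left(-1\right) \frac{307757}{3234} = - \frac{307757}{3234}$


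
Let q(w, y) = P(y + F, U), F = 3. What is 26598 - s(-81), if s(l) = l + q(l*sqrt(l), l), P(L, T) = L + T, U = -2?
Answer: 26759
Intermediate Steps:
q(w, y) = 1 + y (q(w, y) = (y + 3) - 2 = (3 + y) - 2 = 1 + y)
s(l) = 1 + 2*l (s(l) = l + (1 + l) = 1 + 2*l)
26598 - s(-81) = 26598 - (1 + 2*(-81)) = 26598 - (1 - 162) = 26598 - 1*(-161) = 26598 + 161 = 26759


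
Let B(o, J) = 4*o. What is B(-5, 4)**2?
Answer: 400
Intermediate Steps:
B(-5, 4)**2 = (4*(-5))**2 = (-20)**2 = 400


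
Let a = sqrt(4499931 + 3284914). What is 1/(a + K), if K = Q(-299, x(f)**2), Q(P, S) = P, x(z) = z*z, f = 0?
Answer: 299/7695444 + sqrt(7784845)/7695444 ≈ 0.00040142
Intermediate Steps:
x(z) = z**2
K = -299
a = sqrt(7784845) ≈ 2790.1
1/(a + K) = 1/(sqrt(7784845) - 299) = 1/(-299 + sqrt(7784845))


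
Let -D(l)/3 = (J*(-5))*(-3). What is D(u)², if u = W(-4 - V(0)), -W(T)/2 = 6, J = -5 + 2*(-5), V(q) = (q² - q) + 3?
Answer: 455625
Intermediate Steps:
V(q) = 3 + q² - q
J = -15 (J = -5 - 10 = -15)
W(T) = -12 (W(T) = -2*6 = -12)
u = -12
D(l) = 675 (D(l) = -3*(-15*(-5))*(-3) = -225*(-3) = -3*(-225) = 675)
D(u)² = 675² = 455625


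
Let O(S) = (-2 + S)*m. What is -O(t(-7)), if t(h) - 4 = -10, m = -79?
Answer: -632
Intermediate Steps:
t(h) = -6 (t(h) = 4 - 10 = -6)
O(S) = 158 - 79*S (O(S) = (-2 + S)*(-79) = 158 - 79*S)
-O(t(-7)) = -(158 - 79*(-6)) = -(158 + 474) = -1*632 = -632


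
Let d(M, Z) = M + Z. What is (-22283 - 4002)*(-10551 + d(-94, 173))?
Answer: 275256520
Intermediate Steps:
(-22283 - 4002)*(-10551 + d(-94, 173)) = (-22283 - 4002)*(-10551 + (-94 + 173)) = -26285*(-10551 + 79) = -26285*(-10472) = 275256520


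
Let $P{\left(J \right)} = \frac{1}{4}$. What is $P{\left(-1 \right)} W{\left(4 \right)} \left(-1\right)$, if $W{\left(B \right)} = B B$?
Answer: $-4$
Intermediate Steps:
$P{\left(J \right)} = \frac{1}{4}$
$W{\left(B \right)} = B^{2}$
$P{\left(-1 \right)} W{\left(4 \right)} \left(-1\right) = \frac{4^{2}}{4} \left(-1\right) = \frac{1}{4} \cdot 16 \left(-1\right) = 4 \left(-1\right) = -4$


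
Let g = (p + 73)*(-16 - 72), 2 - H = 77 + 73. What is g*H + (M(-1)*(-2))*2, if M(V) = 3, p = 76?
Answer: 1940564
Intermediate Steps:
H = -148 (H = 2 - (77 + 73) = 2 - 1*150 = 2 - 150 = -148)
g = -13112 (g = (76 + 73)*(-16 - 72) = 149*(-88) = -13112)
g*H + (M(-1)*(-2))*2 = -13112*(-148) + (3*(-2))*2 = 1940576 - 6*2 = 1940576 - 12 = 1940564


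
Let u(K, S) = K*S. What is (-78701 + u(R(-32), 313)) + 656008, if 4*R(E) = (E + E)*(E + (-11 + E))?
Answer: 952907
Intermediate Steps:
R(E) = E*(-11 + 2*E)/2 (R(E) = ((E + E)*(E + (-11 + E)))/4 = ((2*E)*(-11 + 2*E))/4 = (2*E*(-11 + 2*E))/4 = E*(-11 + 2*E)/2)
(-78701 + u(R(-32), 313)) + 656008 = (-78701 + ((½)*(-32)*(-11 + 2*(-32)))*313) + 656008 = (-78701 + ((½)*(-32)*(-11 - 64))*313) + 656008 = (-78701 + ((½)*(-32)*(-75))*313) + 656008 = (-78701 + 1200*313) + 656008 = (-78701 + 375600) + 656008 = 296899 + 656008 = 952907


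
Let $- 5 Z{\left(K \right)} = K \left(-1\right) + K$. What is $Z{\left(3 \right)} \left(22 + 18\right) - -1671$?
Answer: $1671$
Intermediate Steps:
$Z{\left(K \right)} = 0$ ($Z{\left(K \right)} = - \frac{K \left(-1\right) + K}{5} = - \frac{- K + K}{5} = \left(- \frac{1}{5}\right) 0 = 0$)
$Z{\left(3 \right)} \left(22 + 18\right) - -1671 = 0 \left(22 + 18\right) - -1671 = 0 \cdot 40 + 1671 = 0 + 1671 = 1671$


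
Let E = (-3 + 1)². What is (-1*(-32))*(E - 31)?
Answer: -864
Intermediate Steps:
E = 4 (E = (-2)² = 4)
(-1*(-32))*(E - 31) = (-1*(-32))*(4 - 31) = 32*(-27) = -864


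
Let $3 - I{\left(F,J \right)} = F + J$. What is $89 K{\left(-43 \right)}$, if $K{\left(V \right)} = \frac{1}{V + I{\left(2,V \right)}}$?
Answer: $89$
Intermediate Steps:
$I{\left(F,J \right)} = 3 - F - J$ ($I{\left(F,J \right)} = 3 - \left(F + J\right) = 3 - F - J$)
$K{\left(V \right)} = 1$ ($K{\left(V \right)} = \frac{1}{V - \left(-1 + V\right)} = 1^{-1} = 1$)
$89 K{\left(-43 \right)} = 89 \cdot 1 = 89$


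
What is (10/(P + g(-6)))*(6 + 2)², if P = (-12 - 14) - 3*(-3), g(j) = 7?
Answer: -64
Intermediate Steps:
P = -17 (P = -26 + 9 = -17)
(10/(P + g(-6)))*(6 + 2)² = (10/(-17 + 7))*(6 + 2)² = (10/(-10))*8² = -⅒*10*64 = -1*64 = -64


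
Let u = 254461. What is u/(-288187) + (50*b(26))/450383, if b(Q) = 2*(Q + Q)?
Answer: -113106336163/129794525621 ≈ -0.87143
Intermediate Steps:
b(Q) = 4*Q (b(Q) = 2*(2*Q) = 4*Q)
u/(-288187) + (50*b(26))/450383 = 254461/(-288187) + (50*(4*26))/450383 = 254461*(-1/288187) + (50*104)*(1/450383) = -254461/288187 + 5200*(1/450383) = -254461/288187 + 5200/450383 = -113106336163/129794525621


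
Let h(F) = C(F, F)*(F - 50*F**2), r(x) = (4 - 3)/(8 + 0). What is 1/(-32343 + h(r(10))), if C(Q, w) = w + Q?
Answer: -128/4139925 ≈ -3.0918e-5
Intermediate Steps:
C(Q, w) = Q + w
r(x) = 1/8
h(F) = 2*F*(F - 50*F**2) (h(F) = (F + F)*(F - 50*F**2) = (2*F)*(F - 50*F**2) = 2*F*(F - 50*F**2))
1/(-32343 + h(r(10))) = 1/(-32343 + (1/8)**2*(2 - 100*1/8)) = 1/(-32343 + (2 - 25/2)/64) = 1/(-32343 + (1/64)*(-21/2)) = 1/(-32343 - 21/128) = 1/(-4139925/128) = -128/4139925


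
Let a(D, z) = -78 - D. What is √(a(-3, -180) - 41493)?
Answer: 4*I*√2598 ≈ 203.88*I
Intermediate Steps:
√(a(-3, -180) - 41493) = √((-78 - 1*(-3)) - 41493) = √((-78 + 3) - 41493) = √(-75 - 41493) = √(-41568) = 4*I*√2598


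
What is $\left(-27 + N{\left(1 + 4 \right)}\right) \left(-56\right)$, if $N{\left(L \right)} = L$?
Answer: $1232$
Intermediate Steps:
$\left(-27 + N{\left(1 + 4 \right)}\right) \left(-56\right) = \left(-27 + \left(1 + 4\right)\right) \left(-56\right) = \left(-27 + 5\right) \left(-56\right) = \left(-22\right) \left(-56\right) = 1232$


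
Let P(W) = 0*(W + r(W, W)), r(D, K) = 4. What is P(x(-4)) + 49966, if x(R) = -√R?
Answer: 49966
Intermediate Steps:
P(W) = 0 (P(W) = 0*(W + 4) = 0*(4 + W) = 0)
P(x(-4)) + 49966 = 0 + 49966 = 49966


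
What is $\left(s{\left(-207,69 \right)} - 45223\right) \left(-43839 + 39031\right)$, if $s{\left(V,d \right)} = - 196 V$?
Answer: $22362008$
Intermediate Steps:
$\left(s{\left(-207,69 \right)} - 45223\right) \left(-43839 + 39031\right) = \left(\left(-196\right) \left(-207\right) - 45223\right) \left(-43839 + 39031\right) = \left(40572 - 45223\right) \left(-4808\right) = \left(-4651\right) \left(-4808\right) = 22362008$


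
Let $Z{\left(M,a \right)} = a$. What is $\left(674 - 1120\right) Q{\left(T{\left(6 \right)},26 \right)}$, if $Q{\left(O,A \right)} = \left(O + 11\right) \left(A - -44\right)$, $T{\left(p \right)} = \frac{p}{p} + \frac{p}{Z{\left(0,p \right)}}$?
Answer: $-405860$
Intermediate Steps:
$T{\left(p \right)} = 2$ ($T{\left(p \right)} = \frac{p}{p} + \frac{p}{p} = 1 + 1 = 2$)
$Q{\left(O,A \right)} = \left(11 + O\right) \left(44 + A\right)$ ($Q{\left(O,A \right)} = \left(11 + O\right) \left(A + 44\right) = \left(11 + O\right) \left(44 + A\right)$)
$\left(674 - 1120\right) Q{\left(T{\left(6 \right)},26 \right)} = \left(674 - 1120\right) \left(484 + 11 \cdot 26 + 44 \cdot 2 + 26 \cdot 2\right) = - 446 \left(484 + 286 + 88 + 52\right) = \left(-446\right) 910 = -405860$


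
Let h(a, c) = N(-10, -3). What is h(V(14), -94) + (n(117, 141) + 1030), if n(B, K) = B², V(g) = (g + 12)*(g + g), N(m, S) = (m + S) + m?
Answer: 14696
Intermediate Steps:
N(m, S) = S + 2*m (N(m, S) = (S + m) + m = S + 2*m)
V(g) = 2*g*(12 + g) (V(g) = (12 + g)*(2*g) = 2*g*(12 + g))
h(a, c) = -23 (h(a, c) = -3 + 2*(-10) = -3 - 20 = -23)
h(V(14), -94) + (n(117, 141) + 1030) = -23 + (117² + 1030) = -23 + (13689 + 1030) = -23 + 14719 = 14696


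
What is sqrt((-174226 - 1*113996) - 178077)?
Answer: 3*I*sqrt(51811) ≈ 682.86*I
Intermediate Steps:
sqrt((-174226 - 1*113996) - 178077) = sqrt((-174226 - 113996) - 178077) = sqrt(-288222 - 178077) = sqrt(-466299) = 3*I*sqrt(51811)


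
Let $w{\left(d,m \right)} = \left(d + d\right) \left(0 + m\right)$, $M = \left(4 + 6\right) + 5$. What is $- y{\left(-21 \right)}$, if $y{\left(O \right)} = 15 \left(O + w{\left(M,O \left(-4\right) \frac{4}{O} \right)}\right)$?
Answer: $7515$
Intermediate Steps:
$M = 15$ ($M = 10 + 5 = 15$)
$w{\left(d,m \right)} = 2 d m$
$y{\left(O \right)} = -7200 + 15 O$ ($y{\left(O \right)} = 15 \left(O + 2 \cdot 15 O \left(-4\right) \frac{4}{O}\right) = 15 \left(O + 2 \cdot 15 - 4 O \frac{4}{O}\right) = 15 \left(O + 2 \cdot 15 \left(-16\right)\right) = 15 \left(O - 480\right) = 15 \left(-480 + O\right) = -7200 + 15 O$)
$- y{\left(-21 \right)} = - (-7200 + 15 \left(-21\right)) = - (-7200 - 315) = \left(-1\right) \left(-7515\right) = 7515$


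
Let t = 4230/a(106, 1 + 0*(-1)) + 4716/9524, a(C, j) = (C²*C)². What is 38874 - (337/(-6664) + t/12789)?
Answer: 54685147467079745799689/1406726253616259744 ≈ 38874.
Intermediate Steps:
a(C, j) = C⁶ (a(C, j) = (C³)² = C⁶)
t = 836217021710727/1688747003140768 (t = 4230/(106⁶) + 4716/9524 = 4230/1418519112256 + 4716*(1/9524) = 4230*(1/1418519112256) + 1179/2381 = 2115/709259556128 + 1179/2381 = 836217021710727/1688747003140768 ≈ 0.49517)
38874 - (337/(-6664) + t/12789) = 38874 - (337/(-6664) + (836217021710727/1688747003140768)/12789) = 38874 - (337*(-1/6664) + (836217021710727/1688747003140768)*(1/12789)) = 38874 - (-337/6664 + 3203896634907/82748603153897632) = 38874 - 1*(-71084001264511433/1406726253616259744) = 38874 + 71084001264511433/1406726253616259744 = 54685147467079745799689/1406726253616259744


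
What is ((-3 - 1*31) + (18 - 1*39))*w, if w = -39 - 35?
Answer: 4070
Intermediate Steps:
w = -74
((-3 - 1*31) + (18 - 1*39))*w = ((-3 - 1*31) + (18 - 1*39))*(-74) = ((-3 - 31) + (18 - 39))*(-74) = (-34 - 21)*(-74) = -55*(-74) = 4070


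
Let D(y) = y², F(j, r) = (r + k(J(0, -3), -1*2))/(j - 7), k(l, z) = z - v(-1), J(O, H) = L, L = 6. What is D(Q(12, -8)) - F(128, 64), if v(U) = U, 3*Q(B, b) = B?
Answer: 1873/121 ≈ 15.479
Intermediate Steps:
J(O, H) = 6
Q(B, b) = B/3
k(l, z) = 1 + z (k(l, z) = z - 1*(-1) = z + 1 = 1 + z)
F(j, r) = (-1 + r)/(-7 + j) (F(j, r) = (r + (1 - 1*2))/(j - 7) = (r + (1 - 2))/(-7 + j) = (r - 1)/(-7 + j) = (-1 + r)/(-7 + j))
D(Q(12, -8)) - F(128, 64) = ((⅓)*12)² - (-1 + 64)/(-7 + 128) = 4² - 63/121 = 16 - 63/121 = 1873/121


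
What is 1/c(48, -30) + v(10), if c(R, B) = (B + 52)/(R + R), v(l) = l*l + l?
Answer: 1258/11 ≈ 114.36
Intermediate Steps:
v(l) = l + l² (v(l) = l² + l = l + l²)
c(R, B) = (52 + B)/(2*R) (c(R, B) = (52 + B)/((2*R)) = (52 + B)*(1/(2*R)) = (52 + B)/(2*R))
1/c(48, -30) + v(10) = 1/((½)*(52 - 30)/48) + 10*(1 + 10) = 1/((½)*(1/48)*22) + 10*11 = 1/(11/48) + 110 = 48/11 + 110 = 1258/11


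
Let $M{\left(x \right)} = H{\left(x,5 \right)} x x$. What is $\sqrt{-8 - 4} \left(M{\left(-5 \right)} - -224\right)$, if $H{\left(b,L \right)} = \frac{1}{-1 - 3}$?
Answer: $\frac{871 i \sqrt{3}}{2} \approx 754.31 i$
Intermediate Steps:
$H{\left(b,L \right)} = - \frac{1}{4}$ ($H{\left(b,L \right)} = \frac{1}{-4} = - \frac{1}{4}$)
$M{\left(x \right)} = - \frac{x^{2}}{4}$ ($M{\left(x \right)} = - \frac{x}{4} x = - \frac{x^{2}}{4}$)
$\sqrt{-8 - 4} \left(M{\left(-5 \right)} - -224\right) = \sqrt{-8 - 4} \left(- \frac{\left(-5\right)^{2}}{4} - -224\right) = \sqrt{-12} \left(\left(- \frac{1}{4}\right) 25 + 224\right) = 2 i \sqrt{3} \left(- \frac{25}{4} + 224\right) = 2 i \sqrt{3} \cdot \frac{871}{4} = \frac{871 i \sqrt{3}}{2}$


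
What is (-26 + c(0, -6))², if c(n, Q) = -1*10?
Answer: 1296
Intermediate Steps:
c(n, Q) = -10
(-26 + c(0, -6))² = (-26 - 10)² = (-36)² = 1296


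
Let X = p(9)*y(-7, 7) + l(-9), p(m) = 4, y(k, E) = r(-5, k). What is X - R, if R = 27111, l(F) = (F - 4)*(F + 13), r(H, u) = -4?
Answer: -27179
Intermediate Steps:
y(k, E) = -4
l(F) = (-4 + F)*(13 + F)
X = -68 (X = 4*(-4) + (-52 + (-9)² + 9*(-9)) = -16 + (-52 + 81 - 81) = -16 - 52 = -68)
X - R = -68 - 1*27111 = -68 - 27111 = -27179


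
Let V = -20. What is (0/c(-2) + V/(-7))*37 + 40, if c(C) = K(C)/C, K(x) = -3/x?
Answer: 1020/7 ≈ 145.71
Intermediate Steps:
c(C) = -3/C**2 (c(C) = (-3/C)/C = -3/C**2)
(0/c(-2) + V/(-7))*37 + 40 = (0/((-3/(-2)**2)) - 20/(-7))*37 + 40 = (0/((-3*1/4)) - 20*(-1/7))*37 + 40 = (0/(-3/4) + 20/7)*37 + 40 = (0*(-4/3) + 20/7)*37 + 40 = (0 + 20/7)*37 + 40 = (20/7)*37 + 40 = 740/7 + 40 = 1020/7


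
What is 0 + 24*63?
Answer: 1512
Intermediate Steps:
0 + 24*63 = 0 + 1512 = 1512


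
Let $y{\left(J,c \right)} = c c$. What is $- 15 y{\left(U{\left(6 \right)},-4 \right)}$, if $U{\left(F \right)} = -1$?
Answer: $-240$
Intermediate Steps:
$y{\left(J,c \right)} = c^{2}$
$- 15 y{\left(U{\left(6 \right)},-4 \right)} = - 15 \left(-4\right)^{2} = \left(-15\right) 16 = -240$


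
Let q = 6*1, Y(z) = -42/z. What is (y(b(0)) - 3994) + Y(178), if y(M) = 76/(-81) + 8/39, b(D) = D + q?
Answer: -374396519/93717 ≈ -3995.0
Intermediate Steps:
Y(z) = -42/z
q = 6
b(D) = 6 + D (b(D) = D + 6 = 6 + D)
y(M) = -772/1053 (y(M) = 76*(-1/81) + 8*(1/39) = -76/81 + 8/39 = -772/1053)
(y(b(0)) - 3994) + Y(178) = (-772/1053 - 3994) - 42/178 = -4206454/1053 - 42*1/178 = -4206454/1053 - 21/89 = -374396519/93717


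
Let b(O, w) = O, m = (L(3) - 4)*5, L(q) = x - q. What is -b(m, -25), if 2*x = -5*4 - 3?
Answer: 185/2 ≈ 92.500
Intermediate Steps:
x = -23/2 (x = (-5*4 - 3)/2 = (-20 - 3)/2 = (½)*(-23) = -23/2 ≈ -11.500)
L(q) = -23/2 - q
m = -185/2 (m = ((-23/2 - 1*3) - 4)*5 = ((-23/2 - 3) - 4)*5 = (-29/2 - 4)*5 = -37/2*5 = -185/2 ≈ -92.500)
-b(m, -25) = -1*(-185/2) = 185/2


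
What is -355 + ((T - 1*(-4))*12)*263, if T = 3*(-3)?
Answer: -16135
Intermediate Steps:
T = -9
-355 + ((T - 1*(-4))*12)*263 = -355 + ((-9 - 1*(-4))*12)*263 = -355 + ((-9 + 4)*12)*263 = -355 - 5*12*263 = -355 - 60*263 = -355 - 15780 = -16135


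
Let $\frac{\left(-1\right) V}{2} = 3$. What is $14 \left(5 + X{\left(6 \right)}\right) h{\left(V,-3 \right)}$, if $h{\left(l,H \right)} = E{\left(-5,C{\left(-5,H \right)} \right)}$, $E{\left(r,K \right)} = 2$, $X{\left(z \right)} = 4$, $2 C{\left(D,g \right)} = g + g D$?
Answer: $252$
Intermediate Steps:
$C{\left(D,g \right)} = \frac{g}{2} + \frac{D g}{2}$ ($C{\left(D,g \right)} = \frac{g + g D}{2} = \frac{g + D g}{2} = \frac{g}{2} + \frac{D g}{2}$)
$V = -6$ ($V = \left(-2\right) 3 = -6$)
$h{\left(l,H \right)} = 2$
$14 \left(5 + X{\left(6 \right)}\right) h{\left(V,-3 \right)} = 14 \left(5 + 4\right) 2 = 14 \cdot 9 \cdot 2 = 14 \cdot 18 = 252$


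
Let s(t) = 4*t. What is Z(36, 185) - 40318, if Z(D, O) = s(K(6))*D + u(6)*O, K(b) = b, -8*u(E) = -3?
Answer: -315077/8 ≈ -39385.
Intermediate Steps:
u(E) = 3/8 (u(E) = -⅛*(-3) = 3/8)
Z(D, O) = 24*D + 3*O/8 (Z(D, O) = (4*6)*D + 3*O/8 = 24*D + 3*O/8)
Z(36, 185) - 40318 = (24*36 + (3/8)*185) - 40318 = (864 + 555/8) - 40318 = 7467/8 - 40318 = -315077/8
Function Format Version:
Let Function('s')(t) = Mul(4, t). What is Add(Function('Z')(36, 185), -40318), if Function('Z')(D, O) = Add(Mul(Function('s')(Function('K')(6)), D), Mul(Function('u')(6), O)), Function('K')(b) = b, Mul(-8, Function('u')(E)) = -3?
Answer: Rational(-315077, 8) ≈ -39385.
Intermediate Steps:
Function('u')(E) = Rational(3, 8) (Function('u')(E) = Mul(Rational(-1, 8), -3) = Rational(3, 8))
Function('Z')(D, O) = Add(Mul(24, D), Mul(Rational(3, 8), O)) (Function('Z')(D, O) = Add(Mul(Mul(4, 6), D), Mul(Rational(3, 8), O)) = Add(Mul(24, D), Mul(Rational(3, 8), O)))
Add(Function('Z')(36, 185), -40318) = Add(Add(Mul(24, 36), Mul(Rational(3, 8), 185)), -40318) = Add(Add(864, Rational(555, 8)), -40318) = Add(Rational(7467, 8), -40318) = Rational(-315077, 8)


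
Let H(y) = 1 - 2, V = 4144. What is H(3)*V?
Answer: -4144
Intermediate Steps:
H(y) = -1
H(3)*V = -1*4144 = -4144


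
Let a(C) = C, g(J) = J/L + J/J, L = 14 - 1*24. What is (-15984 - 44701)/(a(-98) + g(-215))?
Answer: 121370/151 ≈ 803.77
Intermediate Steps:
L = -10 (L = 14 - 24 = -10)
g(J) = 1 - J/10 (g(J) = J/(-10) + J/J = J*(-1/10) + 1 = -J/10 + 1 = 1 - J/10)
(-15984 - 44701)/(a(-98) + g(-215)) = (-15984 - 44701)/(-98 + (1 - 1/10*(-215))) = -60685/(-98 + (1 + 43/2)) = -60685/(-98 + 45/2) = -60685/(-151/2) = -60685*(-2/151) = 121370/151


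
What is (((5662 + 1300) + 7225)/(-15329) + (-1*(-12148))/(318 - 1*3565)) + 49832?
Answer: 2480068959935/49773263 ≈ 49827.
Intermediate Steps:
(((5662 + 1300) + 7225)/(-15329) + (-1*(-12148))/(318 - 1*3565)) + 49832 = ((6962 + 7225)*(-1/15329) + 12148/(318 - 3565)) + 49832 = (14187*(-1/15329) + 12148/(-3247)) + 49832 = (-14187/15329 + 12148*(-1/3247)) + 49832 = (-14187/15329 - 12148/3247) + 49832 = -232281881/49773263 + 49832 = 2480068959935/49773263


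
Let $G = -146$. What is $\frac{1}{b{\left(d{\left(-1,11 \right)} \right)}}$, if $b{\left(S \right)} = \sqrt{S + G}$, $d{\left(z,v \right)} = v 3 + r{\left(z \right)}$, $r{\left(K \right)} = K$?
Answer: $- \frac{i \sqrt{114}}{114} \approx - 0.093659 i$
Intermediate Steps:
$d{\left(z,v \right)} = z + 3 v$ ($d{\left(z,v \right)} = v 3 + z = 3 v + z = z + 3 v$)
$b{\left(S \right)} = \sqrt{-146 + S}$ ($b{\left(S \right)} = \sqrt{S - 146} = \sqrt{-146 + S}$)
$\frac{1}{b{\left(d{\left(-1,11 \right)} \right)}} = \frac{1}{\sqrt{-146 + \left(-1 + 3 \cdot 11\right)}} = \frac{1}{\sqrt{-146 + \left(-1 + 33\right)}} = \frac{1}{\sqrt{-146 + 32}} = \frac{1}{\sqrt{-114}} = \frac{1}{i \sqrt{114}} = - \frac{i \sqrt{114}}{114}$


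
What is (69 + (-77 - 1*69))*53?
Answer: -4081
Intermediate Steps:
(69 + (-77 - 1*69))*53 = (69 + (-77 - 69))*53 = (69 - 146)*53 = -77*53 = -4081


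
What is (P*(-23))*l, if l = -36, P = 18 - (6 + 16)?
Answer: -3312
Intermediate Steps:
P = -4 (P = 18 - 1*22 = 18 - 22 = -4)
(P*(-23))*l = -4*(-23)*(-36) = 92*(-36) = -3312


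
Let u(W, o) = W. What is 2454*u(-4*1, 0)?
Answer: -9816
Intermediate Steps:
2454*u(-4*1, 0) = 2454*(-4*1) = 2454*(-4) = -9816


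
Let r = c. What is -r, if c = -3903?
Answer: 3903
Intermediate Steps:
r = -3903
-r = -1*(-3903) = 3903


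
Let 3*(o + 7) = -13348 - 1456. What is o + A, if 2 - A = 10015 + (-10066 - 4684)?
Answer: -614/3 ≈ -204.67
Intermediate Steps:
o = -14825/3 (o = -7 + (-13348 - 1456)/3 = -7 + (1/3)*(-14804) = -7 - 14804/3 = -14825/3 ≈ -4941.7)
A = 4737 (A = 2 - (10015 + (-10066 - 4684)) = 2 - (10015 - 14750) = 2 - 1*(-4735) = 2 + 4735 = 4737)
o + A = -14825/3 + 4737 = -614/3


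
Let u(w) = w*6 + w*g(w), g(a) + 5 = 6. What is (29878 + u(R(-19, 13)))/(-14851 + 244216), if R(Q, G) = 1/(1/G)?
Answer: 29969/229365 ≈ 0.13066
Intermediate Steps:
g(a) = 1 (g(a) = -5 + 6 = 1)
R(Q, G) = G
u(w) = 7*w (u(w) = w*6 + w*1 = 6*w + w = 7*w)
(29878 + u(R(-19, 13)))/(-14851 + 244216) = (29878 + 7*13)/(-14851 + 244216) = (29878 + 91)/229365 = 29969*(1/229365) = 29969/229365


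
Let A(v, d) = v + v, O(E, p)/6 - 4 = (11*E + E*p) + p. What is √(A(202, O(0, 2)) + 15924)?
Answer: 2*√4082 ≈ 127.78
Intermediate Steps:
O(E, p) = 24 + 6*p + 66*E + 6*E*p (O(E, p) = 24 + 6*((11*E + E*p) + p) = 24 + 6*(p + 11*E + E*p) = 24 + (6*p + 66*E + 6*E*p) = 24 + 6*p + 66*E + 6*E*p)
A(v, d) = 2*v
√(A(202, O(0, 2)) + 15924) = √(2*202 + 15924) = √(404 + 15924) = √16328 = 2*√4082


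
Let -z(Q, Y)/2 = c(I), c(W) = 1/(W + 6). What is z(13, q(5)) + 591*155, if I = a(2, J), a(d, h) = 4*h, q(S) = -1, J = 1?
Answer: 458024/5 ≈ 91605.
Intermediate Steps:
I = 4 (I = 4*1 = 4)
c(W) = 1/(6 + W)
z(Q, Y) = -⅕ (z(Q, Y) = -2/(6 + 4) = -2/10 = -2*⅒ = -⅕)
z(13, q(5)) + 591*155 = -⅕ + 591*155 = -⅕ + 91605 = 458024/5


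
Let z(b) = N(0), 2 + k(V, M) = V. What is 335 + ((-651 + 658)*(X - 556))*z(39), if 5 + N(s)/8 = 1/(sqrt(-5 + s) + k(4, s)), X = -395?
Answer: 764341/3 + 17752*I*sqrt(5)/3 ≈ 2.5478e+5 + 13232.0*I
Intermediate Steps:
k(V, M) = -2 + V
N(s) = -40 + 8/(2 + sqrt(-5 + s)) (N(s) = -40 + 8/(sqrt(-5 + s) + (-2 + 4)) = -40 + 8/(sqrt(-5 + s) + 2) = -40 + 8/(2 + sqrt(-5 + s)))
z(b) = 8*(-9 - 5*I*sqrt(5))/(2 + I*sqrt(5)) (z(b) = 8*(-9 - 5*sqrt(-5 + 0))/(2 + sqrt(-5 + 0)) = 8*(-9 - 5*I*sqrt(5))/(2 + sqrt(-5)) = 8*(-9 - 5*I*sqrt(5))/(2 + I*sqrt(5)))
335 + ((-651 + 658)*(X - 556))*z(39) = 335 + ((-651 + 658)*(-395 - 556))*(8*(-5*sqrt(5) + 9*I)/(sqrt(5) - 2*I)) = 335 + (7*(-951))*(8*(-5*sqrt(5) + 9*I)/(sqrt(5) - 2*I)) = 335 - 53256*(-5*sqrt(5) + 9*I)/(sqrt(5) - 2*I)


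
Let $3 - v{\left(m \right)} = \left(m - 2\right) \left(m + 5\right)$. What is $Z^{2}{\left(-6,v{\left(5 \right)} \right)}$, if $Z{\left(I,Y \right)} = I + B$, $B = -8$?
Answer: $196$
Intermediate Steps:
$v{\left(m \right)} = 3 - \left(-2 + m\right) \left(5 + m\right)$ ($v{\left(m \right)} = 3 - \left(m - 2\right) \left(m + 5\right) = 3 - \left(-2 + m\right) \left(5 + m\right)$)
$Z{\left(I,Y \right)} = -8 + I$ ($Z{\left(I,Y \right)} = I - 8 = -8 + I$)
$Z^{2}{\left(-6,v{\left(5 \right)} \right)} = \left(-8 - 6\right)^{2} = \left(-14\right)^{2} = 196$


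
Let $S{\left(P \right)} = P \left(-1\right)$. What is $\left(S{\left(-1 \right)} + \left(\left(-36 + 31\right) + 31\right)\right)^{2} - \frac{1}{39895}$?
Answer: $\frac{29083454}{39895} \approx 729.0$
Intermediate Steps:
$S{\left(P \right)} = - P$
$\left(S{\left(-1 \right)} + \left(\left(-36 + 31\right) + 31\right)\right)^{2} - \frac{1}{39895} = \left(\left(-1\right) \left(-1\right) + \left(\left(-36 + 31\right) + 31\right)\right)^{2} - \frac{1}{39895} = \left(1 + \left(-5 + 31\right)\right)^{2} - \frac{1}{39895} = \left(1 + 26\right)^{2} - \frac{1}{39895} = 27^{2} - \frac{1}{39895} = 729 - \frac{1}{39895} = \frac{29083454}{39895}$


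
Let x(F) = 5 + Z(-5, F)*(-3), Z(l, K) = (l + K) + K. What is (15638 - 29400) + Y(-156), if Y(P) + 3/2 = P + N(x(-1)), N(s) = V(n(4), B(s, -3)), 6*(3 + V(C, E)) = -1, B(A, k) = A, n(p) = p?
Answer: -41768/3 ≈ -13923.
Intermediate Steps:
Z(l, K) = l + 2*K (Z(l, K) = (K + l) + K = l + 2*K)
V(C, E) = -19/6 (V(C, E) = -3 + (1/6)*(-1) = -3 - 1/6 = -19/6)
x(F) = 20 - 6*F (x(F) = 5 + (-5 + 2*F)*(-3) = 5 + (15 - 6*F) = 20 - 6*F)
N(s) = -19/6
Y(P) = -14/3 + P (Y(P) = -3/2 + (P - 19/6) = -3/2 + (-19/6 + P) = -14/3 + P)
(15638 - 29400) + Y(-156) = (15638 - 29400) + (-14/3 - 156) = -13762 - 482/3 = -41768/3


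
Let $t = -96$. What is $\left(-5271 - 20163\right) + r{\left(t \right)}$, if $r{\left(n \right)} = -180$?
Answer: $-25614$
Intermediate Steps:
$\left(-5271 - 20163\right) + r{\left(t \right)} = \left(-5271 - 20163\right) - 180 = -25434 - 180 = -25614$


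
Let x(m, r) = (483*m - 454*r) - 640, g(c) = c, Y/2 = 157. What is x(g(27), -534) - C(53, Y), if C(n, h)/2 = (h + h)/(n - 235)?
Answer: 23190795/91 ≈ 2.5484e+5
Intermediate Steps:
Y = 314 (Y = 2*157 = 314)
x(m, r) = -640 - 454*r + 483*m (x(m, r) = (-454*r + 483*m) - 640 = -640 - 454*r + 483*m)
C(n, h) = 4*h/(-235 + n) (C(n, h) = 2*((h + h)/(n - 235)) = 2*((2*h)/(-235 + n)) = 2*(2*h/(-235 + n)) = 4*h/(-235 + n))
x(g(27), -534) - C(53, Y) = (-640 - 454*(-534) + 483*27) - 4*314/(-235 + 53) = (-640 + 242436 + 13041) - 4*314/(-182) = 254837 - 4*314*(-1)/182 = 254837 - 1*(-628/91) = 254837 + 628/91 = 23190795/91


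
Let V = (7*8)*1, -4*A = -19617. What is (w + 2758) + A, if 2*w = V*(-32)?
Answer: 27065/4 ≈ 6766.3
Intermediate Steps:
A = 19617/4 (A = -1/4*(-19617) = 19617/4 ≈ 4904.3)
V = 56 (V = 56*1 = 56)
w = -896 (w = (56*(-32))/2 = (1/2)*(-1792) = -896)
(w + 2758) + A = (-896 + 2758) + 19617/4 = 1862 + 19617/4 = 27065/4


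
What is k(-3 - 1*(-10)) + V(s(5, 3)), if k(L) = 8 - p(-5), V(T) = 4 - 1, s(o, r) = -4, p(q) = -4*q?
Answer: -9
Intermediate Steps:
V(T) = 3
k(L) = -12 (k(L) = 8 - (-4)*(-5) = 8 - 1*20 = 8 - 20 = -12)
k(-3 - 1*(-10)) + V(s(5, 3)) = -12 + 3 = -9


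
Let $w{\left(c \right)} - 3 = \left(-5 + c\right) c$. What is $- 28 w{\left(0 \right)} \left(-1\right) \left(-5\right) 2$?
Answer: $-840$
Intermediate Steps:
$w{\left(c \right)} = 3 + c \left(-5 + c\right)$ ($w{\left(c \right)} = 3 + \left(-5 + c\right) c = 3 + c \left(-5 + c\right)$)
$- 28 w{\left(0 \right)} \left(-1\right) \left(-5\right) 2 = - 28 \left(3 + 0^{2} - 0\right) \left(-1\right) \left(-5\right) 2 = - 28 \left(3 + 0 + 0\right) 5 \cdot 2 = \left(-28\right) 3 \cdot 10 = \left(-84\right) 10 = -840$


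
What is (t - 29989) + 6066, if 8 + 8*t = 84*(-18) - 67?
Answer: -192971/8 ≈ -24121.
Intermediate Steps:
t = -1587/8 (t = -1 + (84*(-18) - 67)/8 = -1 + (-1512 - 67)/8 = -1 + (1/8)*(-1579) = -1 - 1579/8 = -1587/8 ≈ -198.38)
(t - 29989) + 6066 = (-1587/8 - 29989) + 6066 = -241499/8 + 6066 = -192971/8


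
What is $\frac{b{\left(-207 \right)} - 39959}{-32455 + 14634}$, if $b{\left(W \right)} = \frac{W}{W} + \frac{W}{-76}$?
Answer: $\frac{3036601}{1354396} \approx 2.242$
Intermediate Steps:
$b{\left(W \right)} = 1 - \frac{W}{76}$ ($b{\left(W \right)} = 1 + W \left(- \frac{1}{76}\right) = 1 - \frac{W}{76}$)
$\frac{b{\left(-207 \right)} - 39959}{-32455 + 14634} = \frac{\left(1 - - \frac{207}{76}\right) - 39959}{-32455 + 14634} = \frac{\left(1 + \frac{207}{76}\right) - 39959}{-17821} = \left(\frac{283}{76} - 39959\right) \left(- \frac{1}{17821}\right) = \left(- \frac{3036601}{76}\right) \left(- \frac{1}{17821}\right) = \frac{3036601}{1354396}$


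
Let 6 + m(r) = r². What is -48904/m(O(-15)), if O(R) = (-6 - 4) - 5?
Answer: -48904/219 ≈ -223.31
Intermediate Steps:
O(R) = -15 (O(R) = -10 - 5 = -15)
m(r) = -6 + r²
-48904/m(O(-15)) = -48904/(-6 + (-15)²) = -48904/(-6 + 225) = -48904/219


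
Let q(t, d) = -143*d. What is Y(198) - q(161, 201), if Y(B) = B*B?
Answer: 67947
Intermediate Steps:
Y(B) = B²
Y(198) - q(161, 201) = 198² - (-143)*201 = 39204 - 1*(-28743) = 39204 + 28743 = 67947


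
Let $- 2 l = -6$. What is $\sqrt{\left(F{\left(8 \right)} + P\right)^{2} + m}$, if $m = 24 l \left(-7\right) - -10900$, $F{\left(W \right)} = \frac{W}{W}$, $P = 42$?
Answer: $\sqrt{12245} \approx 110.66$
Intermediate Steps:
$l = 3$ ($l = \left(- \frac{1}{2}\right) \left(-6\right) = 3$)
$F{\left(W \right)} = 1$
$m = 10396$ ($m = 24 \cdot 3 \left(-7\right) - -10900 = 72 \left(-7\right) + 10900 = -504 + 10900 = 10396$)
$\sqrt{\left(F{\left(8 \right)} + P\right)^{2} + m} = \sqrt{\left(1 + 42\right)^{2} + 10396} = \sqrt{43^{2} + 10396} = \sqrt{1849 + 10396} = \sqrt{12245}$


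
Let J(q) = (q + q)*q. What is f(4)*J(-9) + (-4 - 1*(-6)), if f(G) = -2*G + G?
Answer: -646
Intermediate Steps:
f(G) = -G
J(q) = 2*q² (J(q) = (2*q)*q = 2*q²)
f(4)*J(-9) + (-4 - 1*(-6)) = (-1*4)*(2*(-9)²) + (-4 - 1*(-6)) = -8*81 + (-4 + 6) = -4*162 + 2 = -648 + 2 = -646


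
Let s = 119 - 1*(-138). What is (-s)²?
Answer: 66049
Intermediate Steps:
s = 257 (s = 119 + 138 = 257)
(-s)² = (-1*257)² = (-257)² = 66049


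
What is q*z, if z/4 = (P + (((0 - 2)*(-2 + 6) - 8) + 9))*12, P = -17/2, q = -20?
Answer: 14880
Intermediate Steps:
P = -17/2 (P = -17*½ = -17/2 ≈ -8.5000)
z = -744 (z = 4*((-17/2 + (((0 - 2)*(-2 + 6) - 8) + 9))*12) = 4*((-17/2 + ((-2*4 - 8) + 9))*12) = 4*((-17/2 + ((-8 - 8) + 9))*12) = 4*((-17/2 + (-16 + 9))*12) = 4*((-17/2 - 7)*12) = 4*(-31/2*12) = 4*(-186) = -744)
q*z = -20*(-744) = 14880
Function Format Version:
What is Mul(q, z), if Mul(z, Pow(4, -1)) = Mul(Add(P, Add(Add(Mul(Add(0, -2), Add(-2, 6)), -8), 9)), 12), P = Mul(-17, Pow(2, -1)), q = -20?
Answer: 14880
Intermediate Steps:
P = Rational(-17, 2) (P = Mul(-17, Rational(1, 2)) = Rational(-17, 2) ≈ -8.5000)
z = -744 (z = Mul(4, Mul(Add(Rational(-17, 2), Add(Add(Mul(Add(0, -2), Add(-2, 6)), -8), 9)), 12)) = Mul(4, Mul(Add(Rational(-17, 2), Add(Add(Mul(-2, 4), -8), 9)), 12)) = Mul(4, Mul(Add(Rational(-17, 2), Add(Add(-8, -8), 9)), 12)) = Mul(4, Mul(Add(Rational(-17, 2), Add(-16, 9)), 12)) = Mul(4, Mul(Add(Rational(-17, 2), -7), 12)) = Mul(4, Mul(Rational(-31, 2), 12)) = Mul(4, -186) = -744)
Mul(q, z) = Mul(-20, -744) = 14880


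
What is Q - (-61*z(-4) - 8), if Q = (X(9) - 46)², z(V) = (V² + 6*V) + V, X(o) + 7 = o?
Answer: 1212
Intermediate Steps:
X(o) = -7 + o
z(V) = V² + 7*V
Q = 1936 (Q = ((-7 + 9) - 46)² = (2 - 46)² = (-44)² = 1936)
Q - (-61*z(-4) - 8) = 1936 - (-(-244)*(7 - 4) - 8) = 1936 - (-(-244)*3 - 8) = 1936 - (-61*(-12) - 8) = 1936 - (732 - 8) = 1936 - 1*724 = 1936 - 724 = 1212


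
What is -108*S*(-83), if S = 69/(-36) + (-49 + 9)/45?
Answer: -25149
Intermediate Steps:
S = -101/36 (S = 69*(-1/36) - 40*1/45 = -23/12 - 8/9 = -101/36 ≈ -2.8056)
-108*S*(-83) = -108*(-101/36)*(-83) = 303*(-83) = -25149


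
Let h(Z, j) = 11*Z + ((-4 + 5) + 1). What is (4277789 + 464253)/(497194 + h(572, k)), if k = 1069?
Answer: 2371021/251744 ≈ 9.4184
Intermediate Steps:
h(Z, j) = 2 + 11*Z (h(Z, j) = 11*Z + (1 + 1) = 11*Z + 2 = 2 + 11*Z)
(4277789 + 464253)/(497194 + h(572, k)) = (4277789 + 464253)/(497194 + (2 + 11*572)) = 4742042/(497194 + (2 + 6292)) = 4742042/(497194 + 6294) = 4742042/503488 = 4742042*(1/503488) = 2371021/251744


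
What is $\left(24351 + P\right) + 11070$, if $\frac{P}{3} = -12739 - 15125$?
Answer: $-48171$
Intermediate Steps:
$P = -83592$ ($P = 3 \left(-12739 - 15125\right) = 3 \left(-27864\right) = -83592$)
$\left(24351 + P\right) + 11070 = \left(24351 - 83592\right) + 11070 = -59241 + 11070 = -48171$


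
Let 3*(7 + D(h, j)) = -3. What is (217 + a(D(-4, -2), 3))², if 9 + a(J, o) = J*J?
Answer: 73984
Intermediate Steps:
D(h, j) = -8 (D(h, j) = -7 + (⅓)*(-3) = -7 - 1 = -8)
a(J, o) = -9 + J² (a(J, o) = -9 + J*J = -9 + J²)
(217 + a(D(-4, -2), 3))² = (217 + (-9 + (-8)²))² = (217 + (-9 + 64))² = (217 + 55)² = 272² = 73984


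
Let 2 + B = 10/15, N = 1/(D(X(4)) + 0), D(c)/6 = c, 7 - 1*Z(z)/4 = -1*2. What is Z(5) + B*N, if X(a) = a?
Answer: 647/18 ≈ 35.944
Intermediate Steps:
Z(z) = 36 (Z(z) = 28 - (-4)*2 = 28 - 4*(-2) = 28 + 8 = 36)
D(c) = 6*c
N = 1/24 (N = 1/(6*4 + 0) = 1/(24 + 0) = 1/24 ≈ 0.041667)
B = -4/3 (B = -2 + 10/15 = -2 + 10*(1/15) = -2 + 2/3 = -4/3 ≈ -1.3333)
Z(5) + B*N = 36 - 4/3*1/24 = 36 - 1/18 = 647/18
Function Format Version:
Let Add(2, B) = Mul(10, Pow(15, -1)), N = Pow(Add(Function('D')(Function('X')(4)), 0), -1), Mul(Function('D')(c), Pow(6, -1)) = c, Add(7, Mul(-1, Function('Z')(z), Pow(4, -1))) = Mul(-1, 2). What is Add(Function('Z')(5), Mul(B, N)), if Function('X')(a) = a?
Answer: Rational(647, 18) ≈ 35.944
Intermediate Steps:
Function('Z')(z) = 36 (Function('Z')(z) = Add(28, Mul(-4, Mul(-1, 2))) = Add(28, Mul(-4, -2)) = Add(28, 8) = 36)
Function('D')(c) = Mul(6, c)
N = Rational(1, 24) (N = Pow(Add(Mul(6, 4), 0), -1) = Pow(Add(24, 0), -1) = Pow(24, -1) = Rational(1, 24) ≈ 0.041667)
B = Rational(-4, 3) (B = Add(-2, Mul(10, Pow(15, -1))) = Add(-2, Mul(10, Rational(1, 15))) = Add(-2, Rational(2, 3)) = Rational(-4, 3) ≈ -1.3333)
Add(Function('Z')(5), Mul(B, N)) = Add(36, Mul(Rational(-4, 3), Rational(1, 24))) = Add(36, Rational(-1, 18)) = Rational(647, 18)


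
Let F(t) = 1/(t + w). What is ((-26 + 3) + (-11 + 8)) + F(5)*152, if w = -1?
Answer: 12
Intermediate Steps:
F(t) = 1/(-1 + t) (F(t) = 1/(t - 1) = 1/(-1 + t))
((-26 + 3) + (-11 + 8)) + F(5)*152 = ((-26 + 3) + (-11 + 8)) + 152/(-1 + 5) = (-23 - 3) + 152/4 = -26 + (¼)*152 = -26 + 38 = 12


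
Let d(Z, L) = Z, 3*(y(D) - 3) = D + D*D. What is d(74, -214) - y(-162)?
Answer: -8623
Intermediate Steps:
y(D) = 3 + D/3 + D²/3 (y(D) = 3 + (D + D*D)/3 = 3 + (D + D²)/3 = 3 + (D/3 + D²/3) = 3 + D/3 + D²/3)
d(74, -214) - y(-162) = 74 - (3 + (⅓)*(-162) + (⅓)*(-162)²) = 74 - (3 - 54 + (⅓)*26244) = 74 - (3 - 54 + 8748) = 74 - 1*8697 = 74 - 8697 = -8623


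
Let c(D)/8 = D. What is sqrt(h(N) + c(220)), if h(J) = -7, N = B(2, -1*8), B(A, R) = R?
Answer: sqrt(1753) ≈ 41.869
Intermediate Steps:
N = -8 (N = -1*8 = -8)
c(D) = 8*D
sqrt(h(N) + c(220)) = sqrt(-7 + 8*220) = sqrt(-7 + 1760) = sqrt(1753)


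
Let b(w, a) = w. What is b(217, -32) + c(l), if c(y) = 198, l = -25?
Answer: 415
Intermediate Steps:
b(217, -32) + c(l) = 217 + 198 = 415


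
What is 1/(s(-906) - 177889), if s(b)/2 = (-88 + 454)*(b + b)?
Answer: -1/1504273 ≈ -6.6477e-7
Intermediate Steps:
s(b) = 1464*b (s(b) = 2*((-88 + 454)*(b + b)) = 2*(366*(2*b)) = 2*(732*b) = 1464*b)
1/(s(-906) - 177889) = 1/(1464*(-906) - 177889) = 1/(-1326384 - 177889) = 1/(-1504273) = -1/1504273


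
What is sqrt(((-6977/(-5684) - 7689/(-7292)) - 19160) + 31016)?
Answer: sqrt(1624004335710511)/370069 ≈ 108.90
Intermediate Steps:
sqrt(((-6977/(-5684) - 7689/(-7292)) - 19160) + 31016) = sqrt(((-6977*(-1/5684) - 7689*(-1/7292)) - 19160) + 31016) = sqrt(((6977/5684 + 7689/7292) - 19160) + 31016) = sqrt((5911285/2590483 - 19160) + 31016) = sqrt(-49627742995/2590483 + 31016) = sqrt(30718677733/2590483) = sqrt(1624004335710511)/370069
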